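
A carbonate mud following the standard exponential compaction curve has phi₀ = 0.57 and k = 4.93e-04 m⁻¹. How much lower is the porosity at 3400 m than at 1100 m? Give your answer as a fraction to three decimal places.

0.225

Working in km (1 km = 1000 m; k in km⁻¹ = k in m⁻¹ × 1000):
phi(1.1) = 0.57·e^(−0.493×1.1) = 0.3314
phi(3.4) = 0.57·e^(−0.493×3.4) = 0.1066
Δphi = 0.3314 − 0.1066 = 0.2248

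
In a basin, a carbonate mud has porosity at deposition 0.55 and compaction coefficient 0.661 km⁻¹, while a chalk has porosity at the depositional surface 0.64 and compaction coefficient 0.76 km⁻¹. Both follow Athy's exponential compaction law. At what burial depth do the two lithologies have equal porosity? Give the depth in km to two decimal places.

1.53 km

Set n₀ₐ e^(−βₐd) = n₀ᵦ e^(−βᵦd) ⇒ ln(n₀ₐ/n₀ᵦ) = (βₐ − βᵦ)·d
d = ln(0.55/0.64) / (0.661 − 0.76) = -0.1515 / -0.099 = 1.531 km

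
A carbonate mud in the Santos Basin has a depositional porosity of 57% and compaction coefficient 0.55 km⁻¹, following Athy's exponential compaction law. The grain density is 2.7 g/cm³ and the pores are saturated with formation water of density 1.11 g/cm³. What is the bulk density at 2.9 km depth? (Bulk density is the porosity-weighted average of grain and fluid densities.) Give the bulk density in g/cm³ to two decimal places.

2.52 g/cm³

Porosity at depth: φ = 0.57·exp(−0.55×2.9) = 0.57×0.2029 = 0.1157
Bulk density: ρ_b = (1−φ)ρ_g + φ·ρ_f = 0.8843×2.7 + 0.1157×1.11
       = 2.388 + 0.128 = 2.516 g/cm³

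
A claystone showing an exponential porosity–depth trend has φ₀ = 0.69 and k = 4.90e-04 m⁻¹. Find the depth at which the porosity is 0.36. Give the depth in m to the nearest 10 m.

1330 m

Working in km (1 km = 1000 m; k in km⁻¹ = k in m⁻¹ × 1000):
Invert Athy's law: d = ln(φ₀/φ) / k
d = ln(0.69/0.36) / 0.49 = ln(1.917) / 0.49 = 0.6506 / 0.49 = 1.328 km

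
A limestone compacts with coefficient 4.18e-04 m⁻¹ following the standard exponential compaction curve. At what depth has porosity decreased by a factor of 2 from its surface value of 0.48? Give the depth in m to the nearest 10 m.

1660 m

Working in km (1 km = 1000 m; k in km⁻¹ = k in m⁻¹ × 1000):
φ/φ₀ = 1/2 ⇒ exp(−k·d) = 1/2 ⇒ d = ln(2) / k
d = 0.6931 / 0.418 = 1.658 km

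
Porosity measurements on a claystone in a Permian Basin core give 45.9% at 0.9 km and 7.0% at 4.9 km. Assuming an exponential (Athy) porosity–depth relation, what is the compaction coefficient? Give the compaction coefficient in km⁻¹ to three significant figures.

Athy: φ(d) = φ₀ e^(−cd) ⇒ φ₁/φ₂ = e^{c(d₂−d₁)} ⇒ c = ln(φ₁/φ₂)/(d₂−d₁)
c = ln(0.459/0.07) / (4.9 − 0.9) = ln(6.557) / 4 = 1.8806 / 4 = 0.4701 km⁻¹

0.470 km⁻¹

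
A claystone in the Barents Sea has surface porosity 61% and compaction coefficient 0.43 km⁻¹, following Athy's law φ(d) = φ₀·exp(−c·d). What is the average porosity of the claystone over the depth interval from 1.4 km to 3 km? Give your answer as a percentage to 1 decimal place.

⟨φ⟩ = (1/(d₂−d₁)) ∫ φ₀ e^(−cd) dd = φ₀·(e^(−c·d₁) − e^(−c·d₂)) / (c·(d₂−d₁))
e^(−0.43×1.4) = 0.5477; e^(−0.43×3) = 0.2753
⟨φ⟩ = 0.61 × (0.5477 − 0.2753) / (0.43 × 1.6) = 0.61 × 0.3960 = 0.2416

24.2%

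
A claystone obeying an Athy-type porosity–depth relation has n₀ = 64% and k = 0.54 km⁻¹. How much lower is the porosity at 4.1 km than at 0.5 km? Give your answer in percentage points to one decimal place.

41.9 percentage points

n(0.5) = 0.64·e^(−0.54×0.5) = 0.4886
n(4.1) = 0.64·e^(−0.54×4.1) = 0.0699
Δn = 0.4886 − 0.0699 = 0.4186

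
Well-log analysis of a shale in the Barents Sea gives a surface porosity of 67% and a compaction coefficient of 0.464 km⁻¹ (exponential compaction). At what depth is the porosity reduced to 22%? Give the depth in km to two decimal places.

2.40 km

Invert Athy's law: z = ln(n₀/n) / β
z = ln(0.67/0.22) / 0.464 = ln(3.045) / 0.464 = 1.1137 / 0.464 = 2.400 km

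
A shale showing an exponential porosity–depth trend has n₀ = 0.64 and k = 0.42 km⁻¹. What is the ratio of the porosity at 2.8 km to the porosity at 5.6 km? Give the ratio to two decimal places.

3.24

n(z₁)/n(z₂) = e^(−k·z₁)/e^(−k·z₂) = e^{k(z₂−z₁)}
= exp(0.42 × 2.8) = exp(1.176) = 3.2414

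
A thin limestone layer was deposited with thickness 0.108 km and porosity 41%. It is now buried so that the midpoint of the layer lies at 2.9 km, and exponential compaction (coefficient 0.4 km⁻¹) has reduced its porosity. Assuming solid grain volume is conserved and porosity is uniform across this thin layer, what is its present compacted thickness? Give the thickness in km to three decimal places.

0.073 km

Porosity at 2.9 km: n = 0.41·exp(−0.4×2.9) = 0.1285
Solid-volume conservation: h(1−n) = h₀(1−n₀) ⇒ h = h₀·(1−n₀)/(1−n)
h = 0.108 × (1 − 0.41)/(1 − 0.1285) = 0.108 × 0.6770 = 0.0731 km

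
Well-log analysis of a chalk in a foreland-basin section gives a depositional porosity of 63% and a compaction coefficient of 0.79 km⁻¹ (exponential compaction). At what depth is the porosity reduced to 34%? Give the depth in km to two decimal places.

0.78 km

Invert Athy's law: z = ln(phi₀/phi) / β
z = ln(0.63/0.34) / 0.79 = ln(1.853) / 0.79 = 0.6168 / 0.79 = 0.781 km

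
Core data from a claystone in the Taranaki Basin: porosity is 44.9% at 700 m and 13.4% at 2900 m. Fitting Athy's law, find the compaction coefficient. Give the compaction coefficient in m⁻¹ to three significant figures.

Working in km (1 km = 1000 m; c in km⁻¹ = c in m⁻¹ × 1000):
Athy: φ(z) = φ₀ e^(−cz) ⇒ φ₁/φ₂ = e^{c(z₂−z₁)} ⇒ c = ln(φ₁/φ₂)/(z₂−z₁)
c = ln(0.449/0.134) / (2.9 − 0.7) = ln(3.351) / 2.2 = 1.2092 / 2.2 = 0.5496 km⁻¹

0.000550 m⁻¹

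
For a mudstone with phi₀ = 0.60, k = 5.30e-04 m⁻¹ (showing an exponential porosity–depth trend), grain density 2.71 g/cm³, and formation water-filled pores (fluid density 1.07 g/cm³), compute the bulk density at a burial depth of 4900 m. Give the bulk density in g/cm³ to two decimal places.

2.64 g/cm³

Working in km (1 km = 1000 m; k in km⁻¹ = k in m⁻¹ × 1000):
Porosity at depth: phi = 0.6·exp(−0.53×4.9) = 0.6×0.0745 = 0.0447
Bulk density: ρ_b = (1−phi)ρ_g + phi·ρ_f = 0.9553×2.71 + 0.0447×1.07
       = 2.589 + 0.048 = 2.637 g/cm³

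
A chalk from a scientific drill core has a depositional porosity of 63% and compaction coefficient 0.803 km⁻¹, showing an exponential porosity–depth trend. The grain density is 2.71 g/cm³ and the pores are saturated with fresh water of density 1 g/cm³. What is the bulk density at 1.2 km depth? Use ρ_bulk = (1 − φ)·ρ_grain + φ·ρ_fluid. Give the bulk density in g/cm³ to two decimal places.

Porosity at depth: n = 0.63·exp(−0.803×1.2) = 0.63×0.3815 = 0.2404
Bulk density: ρ_b = (1−n)ρ_g + n·ρ_f = 0.7596×2.71 + 0.2404×1
       = 2.059 + 0.240 = 2.299 g/cm³

2.30 g/cm³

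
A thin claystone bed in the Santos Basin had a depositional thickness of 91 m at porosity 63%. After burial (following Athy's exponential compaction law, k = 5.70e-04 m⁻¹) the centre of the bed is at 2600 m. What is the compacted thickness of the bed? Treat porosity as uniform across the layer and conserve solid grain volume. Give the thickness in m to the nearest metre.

39 m

Working in km (1 km = 1000 m; k in km⁻¹ = k in m⁻¹ × 1000):
Porosity at 2.6 km: phi = 0.63·exp(−0.57×2.6) = 0.1431
Solid-volume conservation: h(1−phi) = h₀(1−phi₀) ⇒ h = h₀·(1−phi₀)/(1−phi)
h = 0.091 × (1 − 0.63)/(1 − 0.1431) = 0.091 × 0.4318 = 0.0393 km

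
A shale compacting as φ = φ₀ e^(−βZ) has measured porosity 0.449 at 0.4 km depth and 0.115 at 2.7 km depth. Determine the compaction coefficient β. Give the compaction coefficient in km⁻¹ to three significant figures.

0.592 km⁻¹

Athy: φ(Z) = φ₀ e^(−βZ) ⇒ φ₁/φ₂ = e^{β(Z₂−Z₁)} ⇒ β = ln(φ₁/φ₂)/(Z₂−Z₁)
β = ln(0.449/0.115) / (2.7 − 0.4) = ln(3.904) / 2.3 = 1.3621 / 2.3 = 0.5922 km⁻¹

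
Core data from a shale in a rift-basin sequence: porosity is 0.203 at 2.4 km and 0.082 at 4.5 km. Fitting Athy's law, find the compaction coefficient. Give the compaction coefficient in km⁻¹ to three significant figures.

Athy: phi(z) = phi₀ e^(−βz) ⇒ phi₁/phi₂ = e^{β(z₂−z₁)} ⇒ β = ln(phi₁/phi₂)/(z₂−z₁)
β = ln(0.203/0.082) / (4.5 − 2.4) = ln(2.476) / 2.1 = 0.9065 / 2.1 = 0.4317 km⁻¹

0.432 km⁻¹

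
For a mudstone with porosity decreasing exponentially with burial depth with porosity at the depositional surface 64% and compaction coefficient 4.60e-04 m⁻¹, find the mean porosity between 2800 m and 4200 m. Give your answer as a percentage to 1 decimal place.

Working in km (1 km = 1000 m; β in km⁻¹ = β in m⁻¹ × 1000):
⟨n⟩ = (1/(d₂−d₁)) ∫ n₀ e^(−βd) dd = n₀·(e^(−β·d₁) − e^(−β·d₂)) / (β·(d₂−d₁))
e^(−0.46×2.8) = 0.2758; e^(−0.46×4.2) = 0.1449
⟨n⟩ = 0.64 × (0.2758 − 0.1449) / (0.46 × 1.4) = 0.64 × 0.2034 = 0.1302

13.0%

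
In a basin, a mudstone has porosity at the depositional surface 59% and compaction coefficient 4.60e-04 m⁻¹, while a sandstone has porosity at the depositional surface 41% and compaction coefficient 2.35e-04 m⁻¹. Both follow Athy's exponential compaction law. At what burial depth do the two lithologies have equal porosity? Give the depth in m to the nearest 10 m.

Working in km (1 km = 1000 m; k in km⁻¹ = k in m⁻¹ × 1000):
Set n₀ₐ e^(−kₐd) = n₀ᵦ e^(−kᵦd) ⇒ ln(n₀ₐ/n₀ᵦ) = (kₐ − kᵦ)·d
d = ln(0.59/0.41) / (0.46 − 0.235) = 0.3640 / 0.225 = 1.618 km

1620 m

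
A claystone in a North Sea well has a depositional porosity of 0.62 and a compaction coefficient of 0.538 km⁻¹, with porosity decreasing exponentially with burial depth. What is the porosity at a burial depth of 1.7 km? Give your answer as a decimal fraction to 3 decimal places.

φ = φ₀·exp(−β·z) = 0.62 × exp(−0.538 × 1.7) = 0.62 × exp(−0.9146)
  = 0.62 × 0.4007 = 0.2484

0.248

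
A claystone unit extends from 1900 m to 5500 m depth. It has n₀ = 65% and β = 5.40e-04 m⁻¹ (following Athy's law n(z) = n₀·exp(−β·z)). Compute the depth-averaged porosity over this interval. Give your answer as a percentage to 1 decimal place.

10.3%

Working in km (1 km = 1000 m; β in km⁻¹ = β in m⁻¹ × 1000):
⟨n⟩ = (1/(z₂−z₁)) ∫ n₀ e^(−βz) dz = n₀·(e^(−β·z₁) − e^(−β·z₂)) / (β·(z₂−z₁))
e^(−0.54×1.9) = 0.3584; e^(−0.54×5.5) = 0.0513
⟨n⟩ = 0.65 × (0.3584 − 0.0513) / (0.54 × 3.6) = 0.65 × 0.1580 = 0.1027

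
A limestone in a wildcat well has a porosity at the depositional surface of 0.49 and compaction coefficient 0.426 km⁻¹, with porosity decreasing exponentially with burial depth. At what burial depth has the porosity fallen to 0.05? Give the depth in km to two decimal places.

Invert Athy's law: d = ln(φ₀/φ) / k
d = ln(0.49/0.05) / 0.426 = ln(9.8) / 0.426 = 2.2824 / 0.426 = 5.358 km

5.36 km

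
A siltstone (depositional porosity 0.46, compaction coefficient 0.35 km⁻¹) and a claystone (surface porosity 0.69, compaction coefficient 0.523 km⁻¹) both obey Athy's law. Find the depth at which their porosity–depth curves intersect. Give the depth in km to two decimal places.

Set phi₀ₐ e^(−cₐz) = phi₀ᵦ e^(−cᵦz) ⇒ ln(phi₀ₐ/phi₀ᵦ) = (cₐ − cᵦ)·z
z = ln(0.46/0.69) / (0.35 − 0.523) = -0.4055 / -0.173 = 2.344 km

2.34 km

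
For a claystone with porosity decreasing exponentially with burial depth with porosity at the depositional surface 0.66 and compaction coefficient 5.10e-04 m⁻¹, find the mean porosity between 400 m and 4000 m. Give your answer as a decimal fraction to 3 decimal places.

Working in km (1 km = 1000 m; c in km⁻¹ = c in m⁻¹ × 1000):
⟨phi⟩ = (1/(Z₂−Z₁)) ∫ phi₀ e^(−cZ) dZ = phi₀·(e^(−c·Z₁) − e^(−c·Z₂)) / (c·(Z₂−Z₁))
e^(−0.51×0.4) = 0.8155; e^(−0.51×4) = 0.1300
⟨phi⟩ = 0.66 × (0.8155 − 0.1300) / (0.51 × 3.6) = 0.66 × 0.3733 = 0.2464

0.246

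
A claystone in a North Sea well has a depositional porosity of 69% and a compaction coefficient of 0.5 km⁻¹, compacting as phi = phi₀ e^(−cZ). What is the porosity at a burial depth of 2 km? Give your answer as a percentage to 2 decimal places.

phi = phi₀·exp(−c·Z) = 0.69 × exp(−0.5 × 2) = 0.69 × exp(−1)
  = 0.69 × 0.3679 = 0.2538

25.38%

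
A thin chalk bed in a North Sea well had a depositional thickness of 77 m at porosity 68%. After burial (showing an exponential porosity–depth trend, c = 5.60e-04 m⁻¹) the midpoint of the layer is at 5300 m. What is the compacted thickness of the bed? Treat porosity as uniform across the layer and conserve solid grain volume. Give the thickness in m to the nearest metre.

Working in km (1 km = 1000 m; c in km⁻¹ = c in m⁻¹ × 1000):
Porosity at 5.3 km: n = 0.68·exp(−0.56×5.3) = 0.0350
Solid-volume conservation: h(1−n) = h₀(1−n₀) ⇒ h = h₀·(1−n₀)/(1−n)
h = 0.077 × (1 − 0.68)/(1 − 0.0350) = 0.077 × 0.3316 = 0.0255 km

26 m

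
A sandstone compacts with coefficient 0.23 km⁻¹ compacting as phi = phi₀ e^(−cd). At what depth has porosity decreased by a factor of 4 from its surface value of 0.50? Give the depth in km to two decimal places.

phi/phi₀ = 1/4 ⇒ exp(−c·d) = 1/4 ⇒ d = ln(4) / c
d = 1.3863 / 0.23 = 6.027 km

6.03 km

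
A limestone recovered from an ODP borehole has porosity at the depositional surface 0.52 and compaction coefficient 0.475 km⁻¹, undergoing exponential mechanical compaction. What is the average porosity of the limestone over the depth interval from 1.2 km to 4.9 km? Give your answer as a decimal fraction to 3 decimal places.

⟨phi⟩ = (1/(z₂−z₁)) ∫ phi₀ e^(−kz) dz = phi₀·(e^(−k·z₁) − e^(−k·z₂)) / (k·(z₂−z₁))
e^(−0.475×1.2) = 0.5655; e^(−0.475×4.9) = 0.0975
⟨phi⟩ = 0.52 × (0.5655 − 0.0975) / (0.475 × 3.7) = 0.52 × 0.2663 = 0.1385

0.138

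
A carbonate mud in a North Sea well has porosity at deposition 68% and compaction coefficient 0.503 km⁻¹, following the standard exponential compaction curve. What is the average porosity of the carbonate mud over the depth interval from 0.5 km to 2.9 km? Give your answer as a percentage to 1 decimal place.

30.7%

⟨φ⟩ = (1/(z₂−z₁)) ∫ φ₀ e^(−cz) dz = φ₀·(e^(−c·z₁) − e^(−c·z₂)) / (c·(z₂−z₁))
e^(−0.503×0.5) = 0.7776; e^(−0.503×2.9) = 0.2325
⟨φ⟩ = 0.68 × (0.7776 − 0.2325) / (0.503 × 2.4) = 0.68 × 0.4515 = 0.3070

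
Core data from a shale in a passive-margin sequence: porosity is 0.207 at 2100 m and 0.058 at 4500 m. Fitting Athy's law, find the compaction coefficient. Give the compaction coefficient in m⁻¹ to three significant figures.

0.000530 m⁻¹

Working in km (1 km = 1000 m; c in km⁻¹ = c in m⁻¹ × 1000):
Athy: φ(z) = φ₀ e^(−cz) ⇒ φ₁/φ₂ = e^{c(z₂−z₁)} ⇒ c = ln(φ₁/φ₂)/(z₂−z₁)
c = ln(0.207/0.058) / (4.5 − 2.1) = ln(3.569) / 2.4 = 1.2723 / 2.4 = 0.5301 km⁻¹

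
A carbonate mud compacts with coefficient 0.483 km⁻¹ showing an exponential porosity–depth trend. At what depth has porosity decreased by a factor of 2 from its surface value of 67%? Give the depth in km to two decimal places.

1.44 km

phi/phi₀ = 1/2 ⇒ exp(−k·d) = 1/2 ⇒ d = ln(2) / k
d = 0.6931 / 0.483 = 1.435 km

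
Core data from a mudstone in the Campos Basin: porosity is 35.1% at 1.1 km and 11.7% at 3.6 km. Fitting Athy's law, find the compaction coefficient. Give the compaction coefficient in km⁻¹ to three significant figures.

0.439 km⁻¹

Athy: phi(Z) = phi₀ e^(−cZ) ⇒ phi₁/phi₂ = e^{c(Z₂−Z₁)} ⇒ c = ln(phi₁/phi₂)/(Z₂−Z₁)
c = ln(0.351/0.117) / (3.6 − 1.1) = ln(3) / 2.5 = 1.0986 / 2.5 = 0.4394 km⁻¹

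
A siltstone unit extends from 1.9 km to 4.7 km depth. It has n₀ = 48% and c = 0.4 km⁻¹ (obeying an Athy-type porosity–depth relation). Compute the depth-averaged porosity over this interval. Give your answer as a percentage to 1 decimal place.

⟨n⟩ = (1/(Z₂−Z₁)) ∫ n₀ e^(−cZ) dZ = n₀·(e^(−c·Z₁) − e^(−c·Z₂)) / (c·(Z₂−Z₁))
e^(−0.4×1.9) = 0.4677; e^(−0.4×4.7) = 0.1526
⟨n⟩ = 0.48 × (0.4677 − 0.1526) / (0.4 × 2.8) = 0.48 × 0.2813 = 0.1350

13.5%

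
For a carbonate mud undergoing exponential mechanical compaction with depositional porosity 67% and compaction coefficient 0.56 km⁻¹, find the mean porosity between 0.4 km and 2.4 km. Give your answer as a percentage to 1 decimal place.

⟨φ⟩ = (1/(z₂−z₁)) ∫ φ₀ e^(−cz) dz = φ₀·(e^(−c·z₁) − e^(−c·z₂)) / (c·(z₂−z₁))
e^(−0.56×0.4) = 0.7993; e^(−0.56×2.4) = 0.2608
⟨φ⟩ = 0.67 × (0.7993 − 0.2608) / (0.56 × 2) = 0.67 × 0.4808 = 0.3221

32.2%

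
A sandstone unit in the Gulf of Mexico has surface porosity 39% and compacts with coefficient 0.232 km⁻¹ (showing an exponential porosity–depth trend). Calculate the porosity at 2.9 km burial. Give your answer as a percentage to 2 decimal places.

φ = φ₀·exp(−c·z) = 0.39 × exp(−0.232 × 2.9) = 0.39 × exp(−0.6728)
  = 0.39 × 0.5103 = 0.1990

19.90%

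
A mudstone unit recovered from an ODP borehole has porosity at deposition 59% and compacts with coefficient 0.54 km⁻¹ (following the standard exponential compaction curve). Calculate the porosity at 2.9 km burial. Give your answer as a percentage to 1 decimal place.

φ = φ₀·exp(−β·d) = 0.59 × exp(−0.54 × 2.9) = 0.59 × exp(−1.566)
  = 0.59 × 0.2089 = 0.1232

12.3%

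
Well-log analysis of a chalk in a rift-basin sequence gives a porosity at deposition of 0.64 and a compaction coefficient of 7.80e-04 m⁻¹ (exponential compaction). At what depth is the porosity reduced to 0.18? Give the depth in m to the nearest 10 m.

Working in km (1 km = 1000 m; k in km⁻¹ = k in m⁻¹ × 1000):
Invert Athy's law: d = ln(phi₀/phi) / k
d = ln(0.64/0.18) / 0.78 = ln(3.556) / 0.78 = 1.2685 / 0.78 = 1.626 km

1630 m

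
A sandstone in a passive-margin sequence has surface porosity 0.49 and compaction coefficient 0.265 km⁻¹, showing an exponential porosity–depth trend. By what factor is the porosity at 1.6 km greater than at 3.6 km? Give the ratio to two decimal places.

1.70

φ(d₁)/φ(d₂) = e^(−k·d₁)/e^(−k·d₂) = e^{k(d₂−d₁)}
= exp(0.265 × 2) = exp(0.53) = 1.6989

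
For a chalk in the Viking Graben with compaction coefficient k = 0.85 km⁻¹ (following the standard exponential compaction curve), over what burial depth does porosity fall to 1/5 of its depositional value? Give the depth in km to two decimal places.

n/n₀ = 1/5 ⇒ exp(−k·Z) = 1/5 ⇒ Z = ln(5) / k
Z = 1.6094 / 0.85 = 1.893 km

1.89 km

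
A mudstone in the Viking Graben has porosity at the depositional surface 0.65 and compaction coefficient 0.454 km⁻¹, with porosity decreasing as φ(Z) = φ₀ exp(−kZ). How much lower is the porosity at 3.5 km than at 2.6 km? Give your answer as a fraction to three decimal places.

φ(2.6) = 0.65·e^(−0.454×2.6) = 0.1997
φ(3.5) = 0.65·e^(−0.454×3.5) = 0.1327
Δφ = 0.1997 − 0.1327 = 0.0670

0.067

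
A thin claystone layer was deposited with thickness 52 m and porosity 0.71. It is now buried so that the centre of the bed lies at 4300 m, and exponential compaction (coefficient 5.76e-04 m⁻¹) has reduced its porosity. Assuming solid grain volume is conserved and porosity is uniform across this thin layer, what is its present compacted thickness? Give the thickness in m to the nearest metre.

16 m

Working in km (1 km = 1000 m; c in km⁻¹ = c in m⁻¹ × 1000):
Porosity at 4.3 km: n = 0.71·exp(−0.576×4.3) = 0.0596
Solid-volume conservation: h(1−n) = h₀(1−n₀) ⇒ h = h₀·(1−n₀)/(1−n)
h = 0.052 × (1 − 0.71)/(1 − 0.0596) = 0.052 × 0.3084 = 0.0160 km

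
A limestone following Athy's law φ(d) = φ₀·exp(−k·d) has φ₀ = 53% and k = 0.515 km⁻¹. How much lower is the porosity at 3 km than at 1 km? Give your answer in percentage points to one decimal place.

20.4 percentage points

φ(1) = 0.53·e^(−0.515×1) = 0.3167
φ(3) = 0.53·e^(−0.515×3) = 0.1131
Δφ = 0.3167 − 0.1131 = 0.2036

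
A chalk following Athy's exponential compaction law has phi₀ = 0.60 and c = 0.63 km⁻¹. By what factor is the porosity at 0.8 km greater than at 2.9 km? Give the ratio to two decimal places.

3.75

phi(d₁)/phi(d₂) = e^(−c·d₁)/e^(−c·d₂) = e^{c(d₂−d₁)}
= exp(0.63 × 2.1) = exp(1.323) = 3.7547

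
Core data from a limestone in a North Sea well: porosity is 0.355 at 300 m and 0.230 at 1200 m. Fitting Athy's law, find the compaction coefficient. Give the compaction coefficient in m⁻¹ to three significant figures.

Working in km (1 km = 1000 m; β in km⁻¹ = β in m⁻¹ × 1000):
Athy: φ(Z) = φ₀ e^(−βZ) ⇒ φ₁/φ₂ = e^{β(Z₂−Z₁)} ⇒ β = ln(φ₁/φ₂)/(Z₂−Z₁)
β = ln(0.355/0.23) / (1.2 − 0.3) = ln(1.543) / 0.9 = 0.4340 / 0.9 = 0.4823 km⁻¹

0.000482 m⁻¹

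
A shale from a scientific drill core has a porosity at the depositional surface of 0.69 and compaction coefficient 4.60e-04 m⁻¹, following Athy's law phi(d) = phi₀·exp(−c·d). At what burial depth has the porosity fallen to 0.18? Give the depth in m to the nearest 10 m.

Working in km (1 km = 1000 m; c in km⁻¹ = c in m⁻¹ × 1000):
Invert Athy's law: d = ln(phi₀/phi) / c
d = ln(0.69/0.18) / 0.46 = ln(3.833) / 0.46 = 1.3437 / 0.46 = 2.921 km

2920 m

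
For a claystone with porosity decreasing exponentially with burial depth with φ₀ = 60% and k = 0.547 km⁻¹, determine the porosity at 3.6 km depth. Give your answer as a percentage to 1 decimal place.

8.4%

φ = φ₀·exp(−k·z) = 0.6 × exp(−0.547 × 3.6) = 0.6 × exp(−1.969)
  = 0.6 × 0.1396 = 0.0837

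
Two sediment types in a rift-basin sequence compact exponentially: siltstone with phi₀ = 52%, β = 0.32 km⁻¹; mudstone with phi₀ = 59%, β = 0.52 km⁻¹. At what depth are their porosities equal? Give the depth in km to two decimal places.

Set phi₀ₐ e^(−βₐz) = phi₀ᵦ e^(−βᵦz) ⇒ ln(phi₀ₐ/phi₀ᵦ) = (βₐ − βᵦ)·z
z = ln(0.52/0.59) / (0.32 − 0.52) = -0.1263 / -0.2 = 0.631 km

0.63 km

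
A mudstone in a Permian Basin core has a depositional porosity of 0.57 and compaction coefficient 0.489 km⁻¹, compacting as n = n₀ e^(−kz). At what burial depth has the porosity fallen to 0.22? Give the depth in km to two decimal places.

Invert Athy's law: z = ln(n₀/n) / k
z = ln(0.57/0.22) / 0.489 = ln(2.591) / 0.489 = 0.9520 / 0.489 = 1.947 km

1.95 km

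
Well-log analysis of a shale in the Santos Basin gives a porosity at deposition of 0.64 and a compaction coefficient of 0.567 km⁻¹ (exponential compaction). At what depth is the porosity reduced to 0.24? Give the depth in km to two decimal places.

1.73 km

Invert Athy's law: Z = ln(n₀/n) / β
Z = ln(0.64/0.24) / 0.567 = ln(2.667) / 0.567 = 0.9808 / 0.567 = 1.730 km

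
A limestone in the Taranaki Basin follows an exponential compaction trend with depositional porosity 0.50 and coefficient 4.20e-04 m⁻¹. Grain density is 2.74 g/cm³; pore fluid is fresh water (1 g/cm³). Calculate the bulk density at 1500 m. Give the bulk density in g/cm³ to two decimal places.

Working in km (1 km = 1000 m; c in km⁻¹ = c in m⁻¹ × 1000):
Porosity at depth: n = 0.5·exp(−0.42×1.5) = 0.5×0.5326 = 0.2663
Bulk density: ρ_b = (1−n)ρ_g + n·ρ_f = 0.7337×2.74 + 0.2663×1
       = 2.010 + 0.266 = 2.277 g/cm³

2.28 g/cm³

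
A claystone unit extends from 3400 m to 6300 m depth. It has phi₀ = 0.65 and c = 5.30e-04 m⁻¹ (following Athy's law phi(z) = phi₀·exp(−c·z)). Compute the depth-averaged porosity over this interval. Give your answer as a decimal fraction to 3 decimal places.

0.055

Working in km (1 km = 1000 m; c in km⁻¹ = c in m⁻¹ × 1000):
⟨phi⟩ = (1/(z₂−z₁)) ∫ phi₀ e^(−cz) dz = phi₀·(e^(−c·z₁) − e^(−c·z₂)) / (c·(z₂−z₁))
e^(−0.53×3.4) = 0.1650; e^(−0.53×6.3) = 0.0355
⟨phi⟩ = 0.65 × (0.1650 − 0.0355) / (0.53 × 2.9) = 0.65 × 0.0843 = 0.0548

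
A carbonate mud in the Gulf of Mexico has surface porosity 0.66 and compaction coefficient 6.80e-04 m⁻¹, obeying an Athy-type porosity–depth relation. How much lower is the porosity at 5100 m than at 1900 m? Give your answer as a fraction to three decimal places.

0.161

Working in km (1 km = 1000 m; c in km⁻¹ = c in m⁻¹ × 1000):
n(1.9) = 0.66·e^(−0.68×1.9) = 0.1813
n(5.1) = 0.66·e^(−0.68×5.1) = 0.0206
Δn = 0.1813 − 0.0206 = 0.1607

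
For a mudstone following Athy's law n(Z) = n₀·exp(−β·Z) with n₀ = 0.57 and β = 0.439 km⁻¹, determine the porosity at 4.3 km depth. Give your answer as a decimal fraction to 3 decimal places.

0.086

n = n₀·exp(−β·Z) = 0.57 × exp(−0.439 × 4.3) = 0.57 × exp(−1.888)
  = 0.57 × 0.1514 = 0.0863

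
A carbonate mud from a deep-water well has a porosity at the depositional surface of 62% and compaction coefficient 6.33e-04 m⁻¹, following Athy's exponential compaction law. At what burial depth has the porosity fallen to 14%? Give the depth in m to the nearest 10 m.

Working in km (1 km = 1000 m; k in km⁻¹ = k in m⁻¹ × 1000):
Invert Athy's law: Z = ln(φ₀/φ) / k
Z = ln(0.62/0.14) / 0.633 = ln(4.429) / 0.633 = 1.4881 / 0.633 = 2.351 km

2350 m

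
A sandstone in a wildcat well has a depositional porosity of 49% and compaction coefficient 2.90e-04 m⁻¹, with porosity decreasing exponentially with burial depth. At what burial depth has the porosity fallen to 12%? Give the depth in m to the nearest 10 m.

4850 m

Working in km (1 km = 1000 m; β in km⁻¹ = β in m⁻¹ × 1000):
Invert Athy's law: d = ln(n₀/n) / β
d = ln(0.49/0.12) / 0.29 = ln(4.083) / 0.29 = 1.4069 / 0.29 = 4.851 km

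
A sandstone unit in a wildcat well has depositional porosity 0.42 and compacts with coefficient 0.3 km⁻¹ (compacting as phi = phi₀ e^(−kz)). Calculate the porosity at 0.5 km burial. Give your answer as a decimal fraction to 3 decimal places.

0.361

phi = phi₀·exp(−k·z) = 0.42 × exp(−0.3 × 0.5) = 0.42 × exp(−0.15)
  = 0.42 × 0.8607 = 0.3615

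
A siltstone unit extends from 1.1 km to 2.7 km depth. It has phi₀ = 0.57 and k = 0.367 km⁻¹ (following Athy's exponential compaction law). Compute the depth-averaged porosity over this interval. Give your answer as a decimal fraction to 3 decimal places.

0.288

⟨phi⟩ = (1/(Z₂−Z₁)) ∫ phi₀ e^(−kZ) dZ = phi₀·(e^(−k·Z₁) − e^(−k·Z₂)) / (k·(Z₂−Z₁))
e^(−0.367×1.1) = 0.6678; e^(−0.367×2.7) = 0.3712
⟨phi⟩ = 0.57 × (0.6678 − 0.3712) / (0.367 × 1.6) = 0.57 × 0.5051 = 0.2879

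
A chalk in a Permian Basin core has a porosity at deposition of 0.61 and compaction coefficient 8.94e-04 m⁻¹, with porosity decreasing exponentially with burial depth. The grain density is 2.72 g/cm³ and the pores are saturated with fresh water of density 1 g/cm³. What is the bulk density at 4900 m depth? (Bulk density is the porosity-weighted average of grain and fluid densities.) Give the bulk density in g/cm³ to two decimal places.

Working in km (1 km = 1000 m; k in km⁻¹ = k in m⁻¹ × 1000):
Porosity at depth: n = 0.61·exp(−0.894×4.9) = 0.61×0.0125 = 0.0076
Bulk density: ρ_b = (1−n)ρ_g + n·ρ_f = 0.9924×2.72 + 0.0076×1
       = 2.699 + 0.008 = 2.707 g/cm³

2.71 g/cm³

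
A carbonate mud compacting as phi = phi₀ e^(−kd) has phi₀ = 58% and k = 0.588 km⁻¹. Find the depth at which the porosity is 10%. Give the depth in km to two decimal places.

2.99 km

Invert Athy's law: d = ln(phi₀/phi) / k
d = ln(0.58/0.1) / 0.588 = ln(5.8) / 0.588 = 1.7579 / 0.588 = 2.990 km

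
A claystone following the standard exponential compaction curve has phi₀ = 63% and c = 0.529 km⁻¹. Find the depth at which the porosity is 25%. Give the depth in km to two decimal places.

Invert Athy's law: Z = ln(phi₀/phi) / c
Z = ln(0.63/0.25) / 0.529 = ln(2.52) / 0.529 = 0.9243 / 0.529 = 1.747 km

1.75 km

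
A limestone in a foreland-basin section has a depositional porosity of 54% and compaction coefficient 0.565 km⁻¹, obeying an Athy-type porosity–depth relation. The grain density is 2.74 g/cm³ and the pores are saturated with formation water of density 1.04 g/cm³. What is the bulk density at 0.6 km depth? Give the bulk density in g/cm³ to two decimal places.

2.09 g/cm³

Porosity at depth: φ = 0.54·exp(−0.565×0.6) = 0.54×0.7125 = 0.3847
Bulk density: ρ_b = (1−φ)ρ_g + φ·ρ_f = 0.6153×2.74 + 0.3847×1.04
       = 1.686 + 0.400 = 2.086 g/cm³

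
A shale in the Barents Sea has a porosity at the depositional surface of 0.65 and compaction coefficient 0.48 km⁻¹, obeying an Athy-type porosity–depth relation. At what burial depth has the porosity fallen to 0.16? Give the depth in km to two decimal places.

Invert Athy's law: z = ln(n₀/n) / c
z = ln(0.65/0.16) / 0.48 = ln(4.062) / 0.48 = 1.4018 / 0.48 = 2.920 km

2.92 km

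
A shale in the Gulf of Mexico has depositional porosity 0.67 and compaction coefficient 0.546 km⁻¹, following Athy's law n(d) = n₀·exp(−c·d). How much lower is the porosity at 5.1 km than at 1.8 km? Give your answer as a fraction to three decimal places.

n(1.8) = 0.67·e^(−0.546×1.8) = 0.2508
n(5.1) = 0.67·e^(−0.546×5.1) = 0.0414
Δn = 0.2508 − 0.0414 = 0.2094

0.209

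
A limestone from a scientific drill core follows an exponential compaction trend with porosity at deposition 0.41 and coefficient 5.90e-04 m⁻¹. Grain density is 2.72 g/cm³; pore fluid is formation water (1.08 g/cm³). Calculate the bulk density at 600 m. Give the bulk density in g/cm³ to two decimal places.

2.25 g/cm³

Working in km (1 km = 1000 m; c in km⁻¹ = c in m⁻¹ × 1000):
Porosity at depth: n = 0.41·exp(−0.59×0.6) = 0.41×0.7019 = 0.2878
Bulk density: ρ_b = (1−n)ρ_g + n·ρ_f = 0.7122×2.72 + 0.2878×1.08
       = 1.937 + 0.311 = 2.248 g/cm³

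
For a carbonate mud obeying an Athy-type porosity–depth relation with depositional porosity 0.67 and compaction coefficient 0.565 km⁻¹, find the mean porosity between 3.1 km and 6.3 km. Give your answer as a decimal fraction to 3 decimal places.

0.054

⟨n⟩ = (1/(z₂−z₁)) ∫ n₀ e^(−cz) dz = n₀·(e^(−c·z₁) − e^(−c·z₂)) / (c·(z₂−z₁))
e^(−0.565×3.1) = 0.1735; e^(−0.565×6.3) = 0.0285
⟨n⟩ = 0.67 × (0.1735 − 0.0285) / (0.565 × 3.2) = 0.67 × 0.0802 = 0.0538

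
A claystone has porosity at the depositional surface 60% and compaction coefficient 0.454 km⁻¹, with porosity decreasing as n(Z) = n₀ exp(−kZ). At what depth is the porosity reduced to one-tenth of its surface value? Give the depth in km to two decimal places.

n/n₀ = 1/10 ⇒ exp(−k·Z) = 1/10 ⇒ Z = ln(10) / k
Z = 2.3026 / 0.454 = 5.072 km

5.07 km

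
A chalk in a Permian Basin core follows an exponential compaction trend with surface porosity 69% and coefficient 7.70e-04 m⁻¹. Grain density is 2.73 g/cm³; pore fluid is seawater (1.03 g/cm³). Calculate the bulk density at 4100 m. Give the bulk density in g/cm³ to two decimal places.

Working in km (1 km = 1000 m; c in km⁻¹ = c in m⁻¹ × 1000):
Porosity at depth: phi = 0.69·exp(−0.77×4.1) = 0.69×0.0426 = 0.0294
Bulk density: ρ_b = (1−phi)ρ_g + phi·ρ_f = 0.9706×2.73 + 0.0294×1.03
       = 2.650 + 0.030 = 2.680 g/cm³

2.68 g/cm³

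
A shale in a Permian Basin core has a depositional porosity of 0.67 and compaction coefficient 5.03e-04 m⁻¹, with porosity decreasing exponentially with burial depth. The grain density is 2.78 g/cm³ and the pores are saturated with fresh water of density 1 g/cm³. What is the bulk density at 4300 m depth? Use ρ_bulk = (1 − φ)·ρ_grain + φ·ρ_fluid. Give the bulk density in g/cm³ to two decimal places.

2.64 g/cm³

Working in km (1 km = 1000 m; c in km⁻¹ = c in m⁻¹ × 1000):
Porosity at depth: φ = 0.67·exp(−0.503×4.3) = 0.67×0.1150 = 0.0770
Bulk density: ρ_b = (1−φ)ρ_g + φ·ρ_f = 0.9230×2.78 + 0.0770×1
       = 2.566 + 0.077 = 2.643 g/cm³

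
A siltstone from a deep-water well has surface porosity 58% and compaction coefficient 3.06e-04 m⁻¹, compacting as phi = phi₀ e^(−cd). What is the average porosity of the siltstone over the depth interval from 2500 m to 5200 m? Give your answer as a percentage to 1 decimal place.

18.4%

Working in km (1 km = 1000 m; c in km⁻¹ = c in m⁻¹ × 1000):
⟨phi⟩ = (1/(d₂−d₁)) ∫ phi₀ e^(−cd) dd = phi₀·(e^(−c·d₁) − e^(−c·d₂)) / (c·(d₂−d₁))
e^(−0.306×2.5) = 0.4653; e^(−0.306×5.2) = 0.2037
⟨phi⟩ = 0.58 × (0.4653 − 0.2037) / (0.306 × 2.7) = 0.58 × 0.3167 = 0.1837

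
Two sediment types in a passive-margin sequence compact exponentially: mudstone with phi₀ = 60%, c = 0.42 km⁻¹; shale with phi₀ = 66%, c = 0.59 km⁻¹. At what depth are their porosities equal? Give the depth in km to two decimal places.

Set phi₀ₐ e^(−cₐZ) = phi₀ᵦ e^(−cᵦZ) ⇒ ln(phi₀ₐ/phi₀ᵦ) = (cₐ − cᵦ)·Z
Z = ln(0.6/0.66) / (0.42 − 0.59) = -0.0953 / -0.17 = 0.561 km

0.56 km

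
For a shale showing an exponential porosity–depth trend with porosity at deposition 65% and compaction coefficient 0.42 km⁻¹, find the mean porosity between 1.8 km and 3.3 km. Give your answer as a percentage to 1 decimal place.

⟨phi⟩ = (1/(Z₂−Z₁)) ∫ phi₀ e^(−cZ) dZ = phi₀·(e^(−c·Z₁) − e^(−c·Z₂)) / (c·(Z₂−Z₁))
e^(−0.42×1.8) = 0.4695; e^(−0.42×3.3) = 0.2501
⟨phi⟩ = 0.65 × (0.4695 − 0.2501) / (0.42 × 1.5) = 0.65 × 0.3484 = 0.2264

22.6%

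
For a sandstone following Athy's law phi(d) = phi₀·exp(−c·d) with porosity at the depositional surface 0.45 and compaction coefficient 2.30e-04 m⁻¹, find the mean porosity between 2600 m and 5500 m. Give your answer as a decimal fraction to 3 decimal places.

Working in km (1 km = 1000 m; c in km⁻¹ = c in m⁻¹ × 1000):
⟨phi⟩ = (1/(d₂−d₁)) ∫ phi₀ e^(−cd) dd = phi₀·(e^(−c·d₁) − e^(−c·d₂)) / (c·(d₂−d₁))
e^(−0.23×2.6) = 0.5499; e^(−0.23×5.5) = 0.2822
⟨phi⟩ = 0.45 × (0.5499 − 0.2822) / (0.23 × 2.9) = 0.45 × 0.4013 = 0.1806

0.181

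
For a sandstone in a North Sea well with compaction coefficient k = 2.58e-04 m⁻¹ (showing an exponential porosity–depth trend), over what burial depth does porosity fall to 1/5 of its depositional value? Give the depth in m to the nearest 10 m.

Working in km (1 km = 1000 m; k in km⁻¹ = k in m⁻¹ × 1000):
n/n₀ = 1/5 ⇒ exp(−k·d) = 1/5 ⇒ d = ln(5) / k
d = 1.6094 / 0.258 = 6.238 km

6240 m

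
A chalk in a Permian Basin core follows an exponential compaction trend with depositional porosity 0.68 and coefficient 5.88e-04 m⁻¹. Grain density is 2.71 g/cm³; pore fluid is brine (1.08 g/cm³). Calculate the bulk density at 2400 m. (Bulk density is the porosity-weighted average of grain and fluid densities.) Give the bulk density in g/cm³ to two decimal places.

2.44 g/cm³

Working in km (1 km = 1000 m; β in km⁻¹ = β in m⁻¹ × 1000):
Porosity at depth: phi = 0.68·exp(−0.588×2.4) = 0.68×0.2439 = 0.1658
Bulk density: ρ_b = (1−phi)ρ_g + phi·ρ_f = 0.8342×2.71 + 0.1658×1.08
       = 2.261 + 0.179 = 2.440 g/cm³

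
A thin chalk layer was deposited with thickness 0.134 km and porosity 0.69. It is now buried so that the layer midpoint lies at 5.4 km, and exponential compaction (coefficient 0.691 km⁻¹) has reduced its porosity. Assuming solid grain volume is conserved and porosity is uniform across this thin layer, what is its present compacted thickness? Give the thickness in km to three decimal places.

Porosity at 5.4 km: n = 0.69·exp(−0.691×5.4) = 0.0165
Solid-volume conservation: h(1−n) = h₀(1−n₀) ⇒ h = h₀·(1−n₀)/(1−n)
h = 0.134 × (1 − 0.69)/(1 − 0.0165) = 0.134 × 0.3152 = 0.0422 km

0.042 km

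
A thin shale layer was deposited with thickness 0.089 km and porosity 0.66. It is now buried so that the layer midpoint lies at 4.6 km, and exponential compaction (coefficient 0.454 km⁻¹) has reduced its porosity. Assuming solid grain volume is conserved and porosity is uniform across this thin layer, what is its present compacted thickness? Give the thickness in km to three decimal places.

0.033 km

Porosity at 4.6 km: phi = 0.66·exp(−0.454×4.6) = 0.0818
Solid-volume conservation: h(1−phi) = h₀(1−phi₀) ⇒ h = h₀·(1−phi₀)/(1−phi)
h = 0.089 × (1 − 0.66)/(1 − 0.0818) = 0.089 × 0.3703 = 0.0330 km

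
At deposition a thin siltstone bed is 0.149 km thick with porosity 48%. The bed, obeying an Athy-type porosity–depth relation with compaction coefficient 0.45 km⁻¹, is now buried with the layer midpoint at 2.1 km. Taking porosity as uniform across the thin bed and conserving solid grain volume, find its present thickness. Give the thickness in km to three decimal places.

Porosity at 2.1 km: phi = 0.48·exp(−0.45×2.1) = 0.1866
Solid-volume conservation: h(1−phi) = h₀(1−phi₀) ⇒ h = h₀·(1−phi₀)/(1−phi)
h = 0.149 × (1 − 0.48)/(1 − 0.1866) = 0.149 × 0.6393 = 0.0953 km

0.095 km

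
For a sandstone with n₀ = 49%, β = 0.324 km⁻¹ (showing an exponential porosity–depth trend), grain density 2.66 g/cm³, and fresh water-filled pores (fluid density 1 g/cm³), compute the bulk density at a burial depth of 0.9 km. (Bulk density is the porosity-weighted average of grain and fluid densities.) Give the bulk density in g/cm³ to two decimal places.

2.05 g/cm³

Porosity at depth: n = 0.49·exp(−0.324×0.9) = 0.49×0.7471 = 0.3661
Bulk density: ρ_b = (1−n)ρ_g + n·ρ_f = 0.6339×2.66 + 0.3661×1
       = 1.686 + 0.366 = 2.052 g/cm³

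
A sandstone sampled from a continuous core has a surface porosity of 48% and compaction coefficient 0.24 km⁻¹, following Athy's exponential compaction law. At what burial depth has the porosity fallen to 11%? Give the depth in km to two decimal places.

Invert Athy's law: z = ln(phi₀/phi) / k
z = ln(0.48/0.11) / 0.24 = ln(4.364) / 0.24 = 1.4733 / 0.24 = 6.139 km

6.14 km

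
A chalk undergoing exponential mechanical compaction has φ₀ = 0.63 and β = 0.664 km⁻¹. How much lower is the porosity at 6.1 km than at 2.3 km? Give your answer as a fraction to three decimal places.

0.126

φ(2.3) = 0.63·e^(−0.664×2.3) = 0.1368
φ(6.1) = 0.63·e^(−0.664×6.1) = 0.0110
Δφ = 0.1368 − 0.0110 = 0.1258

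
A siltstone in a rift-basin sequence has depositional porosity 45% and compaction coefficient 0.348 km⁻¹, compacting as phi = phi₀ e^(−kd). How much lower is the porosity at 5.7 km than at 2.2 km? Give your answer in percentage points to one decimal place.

14.7 percentage points

phi(2.2) = 0.45·e^(−0.348×2.2) = 0.2093
phi(5.7) = 0.45·e^(−0.348×5.7) = 0.0619
Δphi = 0.2093 − 0.0619 = 0.1474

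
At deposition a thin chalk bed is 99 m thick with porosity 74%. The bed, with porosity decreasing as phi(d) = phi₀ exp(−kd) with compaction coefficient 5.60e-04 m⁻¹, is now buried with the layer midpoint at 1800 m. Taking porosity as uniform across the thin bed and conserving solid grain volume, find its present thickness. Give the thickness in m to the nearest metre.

35 m

Working in km (1 km = 1000 m; k in km⁻¹ = k in m⁻¹ × 1000):
Porosity at 1.8 km: phi = 0.74·exp(−0.56×1.8) = 0.2701
Solid-volume conservation: h(1−phi) = h₀(1−phi₀) ⇒ h = h₀·(1−phi₀)/(1−phi)
h = 0.099 × (1 − 0.74)/(1 − 0.2701) = 0.099 × 0.3562 = 0.0353 km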